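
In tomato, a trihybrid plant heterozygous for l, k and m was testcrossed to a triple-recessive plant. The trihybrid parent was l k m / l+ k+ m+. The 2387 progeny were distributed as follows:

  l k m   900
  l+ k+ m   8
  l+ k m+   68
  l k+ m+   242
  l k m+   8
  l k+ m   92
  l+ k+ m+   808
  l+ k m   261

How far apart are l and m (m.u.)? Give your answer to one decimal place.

21.7 m.u.

The two rarest classes, l k m+ and l+ k+ m, are the double crossovers. Comparing them with the parentals, only the m allele has switched, so m is the middle locus and the order is l – m – k.
Crossovers in the l–m interval produce the single-crossover classes l+ k m and l k+ m+ (261 + 242 = 503) plus the double crossovers (16).
RF(l–m) = (503 + 16) / 2387 = 519/2387 = 0.2174 → 21.7 m.u.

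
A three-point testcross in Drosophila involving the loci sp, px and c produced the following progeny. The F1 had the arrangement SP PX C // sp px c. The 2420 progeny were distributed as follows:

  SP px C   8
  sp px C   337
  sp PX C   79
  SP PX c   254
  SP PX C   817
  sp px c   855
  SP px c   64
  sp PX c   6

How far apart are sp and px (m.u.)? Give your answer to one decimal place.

The two rarest classes, SP px C and sp PX c, are the double crossovers. Comparing them with the parentals, only the px allele has switched, so px is the middle locus and the order is sp – px – c.
Crossovers in the sp–px interval produce the single-crossover classes sp PX C and SP px c (79 + 64 = 143) plus the double crossovers (14).
RF(sp–px) = (143 + 14) / 2420 = 157/2420 = 0.0649 → 6.5 m.u.

6.5 m.u.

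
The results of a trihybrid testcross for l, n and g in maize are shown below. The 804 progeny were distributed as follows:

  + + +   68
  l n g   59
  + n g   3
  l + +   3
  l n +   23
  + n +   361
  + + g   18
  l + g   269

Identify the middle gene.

g

The two most frequent reciprocal classes, + n + and l + g, are the parental types, so the F1 was + n + / l + g.
The two rarest classes, + n g and l + +, are the double crossovers. Comparing them with the parentals, only the g allele has switched, so g is the middle locus and the order is n – g – l.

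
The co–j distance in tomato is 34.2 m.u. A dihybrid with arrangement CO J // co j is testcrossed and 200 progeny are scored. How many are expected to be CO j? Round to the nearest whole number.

A map distance of 34.2 m.u. corresponds to a recombination frequency of 0.342.
The F1 is CO J / co j, so CO j is a recombinant gamete class with expected frequency r/2 = 0.342/2 = 0.1710.
Expected number = 0.1710 × 200 = 34.20 ≈ 34.

34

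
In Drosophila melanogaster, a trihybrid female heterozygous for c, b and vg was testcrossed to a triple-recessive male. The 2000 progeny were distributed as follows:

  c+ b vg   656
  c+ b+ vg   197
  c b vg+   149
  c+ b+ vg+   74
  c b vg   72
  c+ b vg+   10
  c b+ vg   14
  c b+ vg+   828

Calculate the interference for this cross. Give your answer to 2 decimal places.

The two most frequent reciprocal classes, c b+ vg+ and c+ b vg, are the parental types, so the F1 was c b+ vg+ / c+ b vg.
The two rarest classes, c b+ vg and c+ b vg+, are the double crossovers. Comparing them with the parentals, only the vg allele has switched, so vg is the middle locus and the order is b – vg – c.
b–vg: (346 + 24)/2000 = 0.1850; vg–c: (146 + 24)/2000 = 0.0850.
Expected DCO frequency = 0.1850 × 0.0850 ≈ 0.01572; observed = 24/2000 ≈ 0.01200.
Coefficient of coincidence = 0.01200/0.01572 ≈ 0.76; interference = 1 − 0.76 = 0.24.

0.24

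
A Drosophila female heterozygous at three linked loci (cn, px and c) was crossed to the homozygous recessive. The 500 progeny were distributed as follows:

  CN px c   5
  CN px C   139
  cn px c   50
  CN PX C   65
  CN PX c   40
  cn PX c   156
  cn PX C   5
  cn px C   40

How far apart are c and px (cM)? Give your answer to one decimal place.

The two most frequent reciprocal classes, CN px C and cn PX c, are the parental types, so the F1 was CN px C / cn PX c.
The two rarest classes, CN px c and cn PX C, are the double crossovers. Comparing them with the parentals, only the c allele has switched, so c is the middle locus and the order is px – c – cn.
Crossovers in the px–c interval produce the single-crossover classes CN PX C and cn px c (65 + 50 = 115) plus the double crossovers (10).
RF(px–c) = (115 + 10) / 500 = 125/500 = 0.2500 → 25.0 cM.

25.0 cM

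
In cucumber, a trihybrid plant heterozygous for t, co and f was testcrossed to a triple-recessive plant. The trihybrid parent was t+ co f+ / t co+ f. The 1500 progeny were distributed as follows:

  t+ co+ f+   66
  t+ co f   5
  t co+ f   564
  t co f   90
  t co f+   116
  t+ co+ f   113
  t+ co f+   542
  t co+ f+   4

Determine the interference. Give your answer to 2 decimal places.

The two rarest classes, t+ co f and t co+ f+, are the double crossovers. Comparing them with the parentals, only the f allele has switched, so f is the middle locus and the order is co – f – t.
co–f: (156 + 9)/1500 = 0.1100; f–t: (229 + 9)/1500 = 0.1587.
Expected DCO frequency = 0.1100 × 0.1587 ≈ 0.01746; observed = 9/1500 ≈ 0.00600.
Coefficient of coincidence = 0.00600/0.01746 ≈ 0.34; interference = 1 − 0.34 = 0.66.

0.66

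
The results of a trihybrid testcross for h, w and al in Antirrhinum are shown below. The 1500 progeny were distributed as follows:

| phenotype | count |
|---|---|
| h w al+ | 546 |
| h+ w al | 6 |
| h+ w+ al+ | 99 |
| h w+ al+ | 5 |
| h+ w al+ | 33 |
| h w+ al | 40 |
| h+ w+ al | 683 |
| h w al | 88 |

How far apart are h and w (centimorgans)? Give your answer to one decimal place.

5.6 centimorgans

The two most frequent reciprocal classes, h w al+ and h+ w+ al, are the parental types, so the F1 was h w al+ / h+ w+ al.
The two rarest classes, h w+ al+ and h+ w al, are the double crossovers. Comparing them with the parentals, only the w allele has switched, so w is the middle locus and the order is al – w – h.
Crossovers in the w–h interval produce the single-crossover classes h+ w al+ and h w+ al (33 + 40 = 73) plus the double crossovers (11).
RF(w–h) = (73 + 11) / 1500 = 84/1500 = 0.0560 → 5.6 centimorgans.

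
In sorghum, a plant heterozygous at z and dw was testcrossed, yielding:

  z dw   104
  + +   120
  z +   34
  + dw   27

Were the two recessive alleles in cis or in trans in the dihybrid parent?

cis

The two most frequent classes are + + (120) and z dw (104); these are the parental (non-recombinant) types.
So the F1 carried + + on one chromosome and z dw on the other — the recessive alleles are on the same chromosome (cis / coupling).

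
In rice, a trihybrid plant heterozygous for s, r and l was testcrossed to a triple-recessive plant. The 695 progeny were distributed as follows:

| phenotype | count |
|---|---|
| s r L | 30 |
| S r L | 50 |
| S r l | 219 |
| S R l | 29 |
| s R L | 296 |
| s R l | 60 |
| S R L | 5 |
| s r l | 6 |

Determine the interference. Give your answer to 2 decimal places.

0.10

The two most frequent reciprocal classes, s R L and S r l, are the parental types, so the F1 was s R L / S r l.
The two rarest classes, S R L and s r l, are the double crossovers. Comparing them with the parentals, only the s allele has switched, so s is the middle locus and the order is r – s – l.
r–s: (59 + 11)/695 = 0.1007; s–l: (110 + 11)/695 = 0.1741.
Expected DCO frequency = 0.1007 × 0.1741 ≈ 0.01753; observed = 11/695 ≈ 0.01583.
Coefficient of coincidence = 0.01583/0.01753 ≈ 0.90; interference = 1 − 0.90 = 0.10.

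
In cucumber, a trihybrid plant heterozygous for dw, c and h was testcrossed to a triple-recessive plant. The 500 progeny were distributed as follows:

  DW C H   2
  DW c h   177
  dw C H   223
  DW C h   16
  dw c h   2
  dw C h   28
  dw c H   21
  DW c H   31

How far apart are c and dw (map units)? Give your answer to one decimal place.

8.2 map units

The two most frequent reciprocal classes, dw C H and DW c h, are the parental types, so the F1 was dw C H / DW c h.
The two rarest classes, DW C H and dw c h, are the double crossovers. Comparing them with the parentals, only the dw allele has switched, so dw is the middle locus and the order is c – dw – h.
Crossovers in the c–dw interval produce the single-crossover classes dw c H and DW C h (21 + 16 = 37) plus the double crossovers (4).
RF(c–dw) = (37 + 4) / 500 = 41/500 = 0.0820 → 8.2 map units.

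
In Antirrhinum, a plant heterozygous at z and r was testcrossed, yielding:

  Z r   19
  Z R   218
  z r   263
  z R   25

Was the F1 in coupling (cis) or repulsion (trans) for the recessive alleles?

cis

The two most frequent classes are Z R (218) and z r (263); these are the parental (non-recombinant) types.
So the F1 carried Z R on one chromosome and z r on the other — the recessive alleles are on the same chromosome (cis / coupling).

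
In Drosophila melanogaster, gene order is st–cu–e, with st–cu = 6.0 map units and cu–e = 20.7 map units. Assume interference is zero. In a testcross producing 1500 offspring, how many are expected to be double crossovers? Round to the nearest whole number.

19

Map distances give recombination frequencies of 0.060 and 0.207 for the two intervals.
With no interference, expected double-crossover frequency = 0.060 × 0.207 = 0.01242.
Expected number = 0.01242 × 1500 = 18.63 ≈ 19.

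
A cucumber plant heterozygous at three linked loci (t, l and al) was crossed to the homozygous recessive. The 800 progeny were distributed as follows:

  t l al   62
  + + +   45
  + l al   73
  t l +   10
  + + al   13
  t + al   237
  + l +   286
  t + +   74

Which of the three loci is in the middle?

The two most frequent reciprocal classes, + l + and t + al, are the parental types, so the F1 was + l + / t + al.
The two rarest classes, t l + and + + al, are the double crossovers. Comparing them with the parentals, only the t allele has switched, so t is the middle locus and the order is al – t – l.

t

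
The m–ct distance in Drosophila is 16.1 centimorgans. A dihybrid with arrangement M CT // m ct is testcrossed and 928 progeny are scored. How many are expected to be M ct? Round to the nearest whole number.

75

A map distance of 16.1 centimorgans corresponds to a recombination frequency of 0.161.
The F1 is M CT / m ct, so M ct is a recombinant gamete class with expected frequency r/2 = 0.161/2 = 0.0805.
Expected number = 0.0805 × 928 = 74.70 ≈ 75.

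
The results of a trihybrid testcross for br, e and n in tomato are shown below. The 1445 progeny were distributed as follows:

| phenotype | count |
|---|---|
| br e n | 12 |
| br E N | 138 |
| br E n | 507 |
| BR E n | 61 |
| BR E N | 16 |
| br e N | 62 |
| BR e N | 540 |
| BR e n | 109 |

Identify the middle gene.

The two most frequent reciprocal classes, br E n and BR e N, are the parental types, so the F1 was br E n / BR e N.
The two rarest classes, br e n and BR E N, are the double crossovers. Comparing them with the parentals, only the e allele has switched, so e is the middle locus and the order is br – e – n.

e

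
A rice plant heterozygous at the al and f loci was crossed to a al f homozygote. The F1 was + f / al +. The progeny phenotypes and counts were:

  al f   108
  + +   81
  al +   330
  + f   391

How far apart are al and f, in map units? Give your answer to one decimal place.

20.8 map units

The recombinant classes are + + and al f: 81 + 108 = 189.
Recombination frequency = 189/910 = 0.2077 ≈ 20.8%, i.e. 20.8 map units.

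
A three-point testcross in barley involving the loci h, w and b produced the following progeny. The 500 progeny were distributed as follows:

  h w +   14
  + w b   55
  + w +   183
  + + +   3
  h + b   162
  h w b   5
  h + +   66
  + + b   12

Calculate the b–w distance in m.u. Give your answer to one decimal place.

The two most frequent reciprocal classes, h + b and + w +, are the parental types, so the F1 was h + b / + w +.
The two rarest classes, h w b and + + +, are the double crossovers. Comparing them with the parentals, only the w allele has switched, so w is the middle locus and the order is h – w – b.
Crossovers in the w–b interval produce the single-crossover classes h + + and + w b (66 + 55 = 121) plus the double crossovers (8).
RF(w–b) = (121 + 8) / 500 = 129/500 = 0.2580 → 25.8 m.u.

25.8 m.u.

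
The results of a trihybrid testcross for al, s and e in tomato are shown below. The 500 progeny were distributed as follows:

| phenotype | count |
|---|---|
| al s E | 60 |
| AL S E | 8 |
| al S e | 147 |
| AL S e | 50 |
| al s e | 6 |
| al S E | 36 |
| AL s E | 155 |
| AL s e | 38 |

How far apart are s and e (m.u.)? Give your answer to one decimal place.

The two most frequent reciprocal classes, AL s E and al S e, are the parental types, so the F1 was AL s E / al S e.
The two rarest classes, AL S E and al s e, are the double crossovers. Comparing them with the parentals, only the s allele has switched, so s is the middle locus and the order is e – s – al.
Crossovers in the e–s interval produce the single-crossover classes AL s e and al S E (38 + 36 = 74) plus the double crossovers (14).
RF(e–s) = (74 + 14) / 500 = 88/500 = 0.1760 → 17.6 m.u.

17.6 m.u.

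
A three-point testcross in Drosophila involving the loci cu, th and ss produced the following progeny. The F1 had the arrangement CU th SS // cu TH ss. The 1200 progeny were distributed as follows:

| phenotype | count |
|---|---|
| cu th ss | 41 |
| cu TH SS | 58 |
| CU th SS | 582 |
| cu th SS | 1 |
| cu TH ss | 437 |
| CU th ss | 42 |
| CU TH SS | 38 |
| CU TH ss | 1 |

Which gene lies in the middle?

The two rarest classes, cu th SS and CU TH ss, are the double crossovers. Comparing them with the parentals, only the cu allele has switched, so cu is the middle locus and the order is ss – cu – th.

cu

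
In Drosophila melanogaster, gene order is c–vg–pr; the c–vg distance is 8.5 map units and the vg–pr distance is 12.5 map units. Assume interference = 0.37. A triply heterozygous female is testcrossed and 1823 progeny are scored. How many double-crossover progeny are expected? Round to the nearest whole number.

12

Map distances give recombination frequencies of 0.085 and 0.125 for the two intervals.
With interference 0.37 (so coincidence = 0.63), expected double-crossover frequency = 0.085 × 0.125 × 0.63 = 0.00669.
Expected number = 0.00669 × 1823 = 12.20 ≈ 12.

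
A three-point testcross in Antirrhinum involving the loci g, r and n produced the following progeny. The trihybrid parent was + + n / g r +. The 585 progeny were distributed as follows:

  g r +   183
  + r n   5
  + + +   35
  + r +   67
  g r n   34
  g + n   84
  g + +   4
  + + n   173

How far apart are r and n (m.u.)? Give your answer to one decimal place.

The two rarest classes, + r n and g + +, are the double crossovers. Comparing them with the parentals, only the r allele has switched, so r is the middle locus and the order is g – r – n.
Crossovers in the r–n interval produce the single-crossover classes + + + and g r n (35 + 34 = 69) plus the double crossovers (9).
RF(r–n) = (69 + 9) / 585 = 78/585 = 0.1333 → 13.3 m.u.

13.3 m.u.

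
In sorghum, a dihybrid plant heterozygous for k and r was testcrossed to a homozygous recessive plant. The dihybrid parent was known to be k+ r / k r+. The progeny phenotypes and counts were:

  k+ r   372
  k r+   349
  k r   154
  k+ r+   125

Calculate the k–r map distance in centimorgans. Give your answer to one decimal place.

27.9 centimorgans

The recombinant classes are k+ r+ and k r: 125 + 154 = 279.
Recombination frequency = 279/1000 = 0.2790 ≈ 27.9%, i.e. 27.9 centimorgans.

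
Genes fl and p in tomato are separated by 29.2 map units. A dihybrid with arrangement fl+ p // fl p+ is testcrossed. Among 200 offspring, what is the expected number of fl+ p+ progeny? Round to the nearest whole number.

A map distance of 29.2 map units corresponds to a recombination frequency of 0.292.
The F1 is fl+ p / fl p+, so fl+ p+ is a recombinant gamete class with expected frequency r/2 = 0.292/2 = 0.1460.
Expected number = 0.1460 × 200 = 29.20 ≈ 29.

29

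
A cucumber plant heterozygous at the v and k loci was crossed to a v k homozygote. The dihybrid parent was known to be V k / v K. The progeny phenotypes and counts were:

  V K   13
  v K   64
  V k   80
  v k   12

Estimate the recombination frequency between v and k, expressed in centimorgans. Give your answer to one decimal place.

14.8 centimorgans

The recombinant classes are V K and v k: 13 + 12 = 25.
Recombination frequency = 25/169 = 0.1479 ≈ 14.8%, i.e. 14.8 centimorgans.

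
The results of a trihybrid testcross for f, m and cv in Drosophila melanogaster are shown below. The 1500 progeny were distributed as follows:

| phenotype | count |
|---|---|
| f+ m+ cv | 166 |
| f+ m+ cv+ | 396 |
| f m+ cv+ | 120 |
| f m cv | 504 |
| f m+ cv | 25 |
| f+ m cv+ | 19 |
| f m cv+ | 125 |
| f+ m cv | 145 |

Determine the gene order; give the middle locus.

m

The two most frequent reciprocal classes, f+ m+ cv+ and f m cv, are the parental types, so the F1 was f+ m+ cv+ / f m cv.
The two rarest classes, f+ m cv+ and f m+ cv, are the double crossovers. Comparing them with the parentals, only the m allele has switched, so m is the middle locus and the order is cv – m – f.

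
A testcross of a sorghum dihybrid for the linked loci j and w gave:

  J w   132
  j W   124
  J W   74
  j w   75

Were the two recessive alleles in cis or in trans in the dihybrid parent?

trans

The two most frequent classes are J w (132) and j W (124); these are the parental (non-recombinant) types.
So the F1 carried J w on one chromosome and j W on the other — the recessive alleles are on opposite chromosomes (trans / repulsion).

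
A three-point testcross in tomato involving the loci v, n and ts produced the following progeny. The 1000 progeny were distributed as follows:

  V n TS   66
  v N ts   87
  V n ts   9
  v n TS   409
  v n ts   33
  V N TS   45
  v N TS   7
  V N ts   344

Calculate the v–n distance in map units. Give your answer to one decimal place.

16.9 map units

The two most frequent reciprocal classes, V N ts and v n TS, are the parental types, so the F1 was V N ts / v n TS.
The two rarest classes, V n ts and v N TS, are the double crossovers. Comparing them with the parentals, only the n allele has switched, so n is the middle locus and the order is v – n – ts.
Crossovers in the v–n interval produce the single-crossover classes v N ts and V n TS (87 + 66 = 153) plus the double crossovers (16).
RF(v–n) = (153 + 16) / 1000 = 169/1000 = 0.1690 → 16.9 map units.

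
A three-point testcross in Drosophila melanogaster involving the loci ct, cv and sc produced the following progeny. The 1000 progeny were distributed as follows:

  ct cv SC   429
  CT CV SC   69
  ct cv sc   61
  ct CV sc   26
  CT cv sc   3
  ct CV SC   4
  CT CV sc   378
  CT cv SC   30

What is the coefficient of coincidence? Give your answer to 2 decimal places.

The two most frequent reciprocal classes, ct cv SC and CT CV sc, are the parental types, so the F1 was ct cv SC / CT CV sc.
The two rarest classes, ct CV SC and CT cv sc, are the double crossovers. Comparing them with the parentals, only the cv allele has switched, so cv is the middle locus and the order is sc – cv – ct.
sc–cv: (130 + 7)/1000 = 0.1370; cv–ct: (56 + 7)/1000 = 0.0630.
Expected DCO frequency = 0.1370 × 0.0630 ≈ 0.00863; observed = 7/1000 ≈ 0.00700.
Coefficient of coincidence = 0.00700/0.00863 ≈ 0.81.

0.81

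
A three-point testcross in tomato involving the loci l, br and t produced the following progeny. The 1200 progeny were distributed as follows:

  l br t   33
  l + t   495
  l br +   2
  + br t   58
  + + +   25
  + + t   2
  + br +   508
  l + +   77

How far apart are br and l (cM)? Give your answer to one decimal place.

5.2 cM

The two most frequent reciprocal classes, l + t and + br +, are the parental types, so the F1 was l + t / + br +.
The two rarest classes, + + t and l br +, are the double crossovers. Comparing them with the parentals, only the l allele has switched, so l is the middle locus and the order is br – l – t.
Crossovers in the br–l interval produce the single-crossover classes l br t and + + + (33 + 25 = 58) plus the double crossovers (4).
RF(br–l) = (58 + 4) / 1200 = 62/1200 = 0.0517 → 5.2 cM.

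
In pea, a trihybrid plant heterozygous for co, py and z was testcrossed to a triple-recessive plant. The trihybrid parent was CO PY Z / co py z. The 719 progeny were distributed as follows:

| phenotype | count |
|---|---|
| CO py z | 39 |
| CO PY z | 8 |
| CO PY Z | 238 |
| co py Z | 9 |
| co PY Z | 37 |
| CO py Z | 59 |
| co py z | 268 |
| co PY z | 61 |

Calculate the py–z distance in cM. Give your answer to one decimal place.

19.1 cM

The two rarest classes, CO PY z and co py Z, are the double crossovers. Comparing them with the parentals, only the z allele has switched, so z is the middle locus and the order is co – z – py.
Crossovers in the z–py interval produce the single-crossover classes CO py Z and co PY z (59 + 61 = 120) plus the double crossovers (17).
RF(z–py) = (120 + 17) / 719 = 137/719 = 0.1905 → 19.1 cM.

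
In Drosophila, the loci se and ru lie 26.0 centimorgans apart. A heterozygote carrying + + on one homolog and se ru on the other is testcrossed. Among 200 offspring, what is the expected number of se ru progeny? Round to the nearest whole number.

A map distance of 26.0 centimorgans corresponds to a recombination frequency of 0.260.
The F1 is + + / se ru, so se ru is a parental gamete class with expected frequency (1 − r)/2 = 0.740/2 = 0.3700.
Expected number = 0.3700 × 200 = 74.00 ≈ 74.

74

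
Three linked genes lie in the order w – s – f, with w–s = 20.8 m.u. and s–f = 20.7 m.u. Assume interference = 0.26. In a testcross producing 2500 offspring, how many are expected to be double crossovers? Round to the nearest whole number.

Map distances give recombination frequencies of 0.208 and 0.207 for the two intervals.
With interference 0.26 (so coincidence = 0.74), expected double-crossover frequency = 0.208 × 0.207 × 0.74 = 0.03186.
Expected number = 0.03186 × 2500 = 79.65 ≈ 80.

80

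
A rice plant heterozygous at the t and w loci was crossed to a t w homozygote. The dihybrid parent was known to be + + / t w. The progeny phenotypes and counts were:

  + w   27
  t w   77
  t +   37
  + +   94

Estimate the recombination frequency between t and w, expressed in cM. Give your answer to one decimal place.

27.2 cM

The recombinant classes are + w and t +: 27 + 37 = 64.
Recombination frequency = 64/235 = 0.2723 ≈ 27.2%, i.e. 27.2 cM.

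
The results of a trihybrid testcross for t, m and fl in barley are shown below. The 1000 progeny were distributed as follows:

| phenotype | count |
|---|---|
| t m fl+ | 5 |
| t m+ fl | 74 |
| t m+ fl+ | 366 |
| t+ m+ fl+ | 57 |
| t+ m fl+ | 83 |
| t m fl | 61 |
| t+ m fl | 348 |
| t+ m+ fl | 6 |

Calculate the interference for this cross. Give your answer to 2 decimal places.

The two most frequent reciprocal classes, t+ m fl and t m+ fl+, are the parental types, so the F1 was t+ m fl / t m+ fl+.
The two rarest classes, t+ m+ fl and t m fl+, are the double crossovers. Comparing them with the parentals, only the m allele has switched, so m is the middle locus and the order is t – m – fl.
t–m: (118 + 11)/1000 = 0.1290; m–fl: (157 + 11)/1000 = 0.1680.
Expected DCO frequency = 0.1290 × 0.1680 ≈ 0.02167; observed = 11/1000 ≈ 0.01100.
Coefficient of coincidence = 0.01100/0.02167 ≈ 0.51; interference = 1 − 0.51 = 0.49.

0.49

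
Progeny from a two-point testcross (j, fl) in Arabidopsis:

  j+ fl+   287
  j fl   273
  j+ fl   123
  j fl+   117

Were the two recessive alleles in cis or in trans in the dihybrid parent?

cis

The two most frequent classes are j+ fl+ (287) and j fl (273); these are the parental (non-recombinant) types.
So the F1 carried j+ fl+ on one chromosome and j fl on the other — the recessive alleles are on the same chromosome (cis / coupling).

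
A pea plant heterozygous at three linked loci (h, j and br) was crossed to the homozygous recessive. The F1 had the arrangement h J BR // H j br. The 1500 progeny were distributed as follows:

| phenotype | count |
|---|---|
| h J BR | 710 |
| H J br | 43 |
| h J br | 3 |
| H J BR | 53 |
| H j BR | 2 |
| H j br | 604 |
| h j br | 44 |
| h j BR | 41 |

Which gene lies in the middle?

br

The two rarest classes, h J br and H j BR, are the double crossovers. Comparing them with the parentals, only the br allele has switched, so br is the middle locus and the order is j – br – h.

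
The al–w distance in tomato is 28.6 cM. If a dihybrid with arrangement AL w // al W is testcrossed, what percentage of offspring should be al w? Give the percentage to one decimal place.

A map distance of 28.6 cM corresponds to a recombination frequency of 0.286.
The F1 is AL w / al W, so al w is a recombinant gamete class with expected frequency r/2 = 0.286/2 = 0.1430.
That is 0.1430 = 14.3% of the progeny.

14.3%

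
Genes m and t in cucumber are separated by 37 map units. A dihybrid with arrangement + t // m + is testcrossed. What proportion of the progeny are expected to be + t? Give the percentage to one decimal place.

A map distance of 37 map units corresponds to a recombination frequency of 0.370.
The F1 is + t / m +, so + t is a parental gamete class with expected frequency (1 − r)/2 = 0.630/2 = 0.3150.
That is 0.3150 = 31.5% of the progeny.

31.5%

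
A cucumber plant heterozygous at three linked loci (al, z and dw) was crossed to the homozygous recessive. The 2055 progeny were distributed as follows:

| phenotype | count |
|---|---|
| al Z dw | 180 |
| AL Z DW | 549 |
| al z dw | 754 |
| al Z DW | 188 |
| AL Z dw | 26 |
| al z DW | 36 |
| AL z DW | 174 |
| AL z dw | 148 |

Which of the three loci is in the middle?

The two most frequent reciprocal classes, AL Z DW and al z dw, are the parental types, so the F1 was AL Z DW / al z dw.
The two rarest classes, AL Z dw and al z DW, are the double crossovers. Comparing them with the parentals, only the dw allele has switched, so dw is the middle locus and the order is al – dw – z.

dw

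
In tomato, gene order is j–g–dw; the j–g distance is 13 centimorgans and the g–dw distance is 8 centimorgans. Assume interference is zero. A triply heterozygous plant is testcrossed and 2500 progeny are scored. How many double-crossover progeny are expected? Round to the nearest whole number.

Map distances give recombination frequencies of 0.130 and 0.080 for the two intervals.
With no interference, expected double-crossover frequency = 0.130 × 0.080 = 0.01040.
Expected number = 0.01040 × 2500 = 26.00 ≈ 26.

26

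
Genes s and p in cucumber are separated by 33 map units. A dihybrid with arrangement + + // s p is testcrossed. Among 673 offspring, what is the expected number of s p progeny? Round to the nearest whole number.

225

A map distance of 33 map units corresponds to a recombination frequency of 0.330.
The F1 is + + / s p, so s p is a parental gamete class with expected frequency (1 − r)/2 = 0.670/2 = 0.3350.
Expected number = 0.3350 × 673 = 225.45 ≈ 225.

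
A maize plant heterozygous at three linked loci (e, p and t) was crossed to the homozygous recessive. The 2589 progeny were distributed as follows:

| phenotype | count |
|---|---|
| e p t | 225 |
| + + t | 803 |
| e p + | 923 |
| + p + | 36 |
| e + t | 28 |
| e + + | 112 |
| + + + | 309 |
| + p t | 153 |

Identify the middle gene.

The two most frequent reciprocal classes, e p + and + + t, are the parental types, so the F1 was e p + / + + t.
The two rarest classes, + p + and e + t, are the double crossovers. Comparing them with the parentals, only the e allele has switched, so e is the middle locus and the order is t – e – p.

e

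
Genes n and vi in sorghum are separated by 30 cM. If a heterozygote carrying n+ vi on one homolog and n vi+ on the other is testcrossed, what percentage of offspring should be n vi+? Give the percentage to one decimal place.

A map distance of 30 cM corresponds to a recombination frequency of 0.300.
The F1 is n+ vi / n vi+, so n vi+ is a parental gamete class with expected frequency (1 − r)/2 = 0.700/2 = 0.3500.
That is 0.3500 = 35.0% of the progeny.

35.0%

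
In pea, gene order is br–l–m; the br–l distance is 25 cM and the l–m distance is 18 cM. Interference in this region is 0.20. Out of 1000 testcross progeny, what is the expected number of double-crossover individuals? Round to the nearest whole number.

Map distances give recombination frequencies of 0.250 and 0.180 for the two intervals.
With interference 0.20 (so coincidence = 0.80), expected double-crossover frequency = 0.250 × 0.180 × 0.80 = 0.03600.
Expected number = 0.03600 × 1000 = 36.00 ≈ 36.

36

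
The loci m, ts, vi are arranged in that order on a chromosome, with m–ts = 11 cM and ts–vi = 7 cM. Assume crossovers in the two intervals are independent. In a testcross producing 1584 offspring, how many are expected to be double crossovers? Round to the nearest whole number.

Map distances give recombination frequencies of 0.110 and 0.070 for the two intervals.
With no interference, expected double-crossover frequency = 0.110 × 0.070 = 0.00770.
Expected number = 0.00770 × 1584 = 12.20 ≈ 12.

12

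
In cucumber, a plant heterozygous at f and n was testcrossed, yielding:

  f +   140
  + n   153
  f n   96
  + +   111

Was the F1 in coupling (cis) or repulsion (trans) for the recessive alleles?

The two most frequent classes are + n (153) and f + (140); these are the parental (non-recombinant) types.
So the F1 carried + n on one chromosome and f + on the other — the recessive alleles are on opposite chromosomes (trans / repulsion).

trans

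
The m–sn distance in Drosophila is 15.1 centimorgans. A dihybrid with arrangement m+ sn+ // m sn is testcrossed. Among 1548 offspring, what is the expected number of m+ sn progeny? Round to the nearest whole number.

A map distance of 15.1 centimorgans corresponds to a recombination frequency of 0.151.
The F1 is m+ sn+ / m sn, so m+ sn is a recombinant gamete class with expected frequency r/2 = 0.151/2 = 0.0755.
Expected number = 0.0755 × 1548 = 116.87 ≈ 117.

117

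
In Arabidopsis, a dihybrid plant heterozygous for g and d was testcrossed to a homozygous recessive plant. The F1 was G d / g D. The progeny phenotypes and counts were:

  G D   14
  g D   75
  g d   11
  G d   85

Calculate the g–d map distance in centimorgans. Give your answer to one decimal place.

The recombinant classes are G D and g d: 14 + 11 = 25.
Recombination frequency = 25/185 = 0.1351 ≈ 13.5%, i.e. 13.5 centimorgans.

13.5 centimorgans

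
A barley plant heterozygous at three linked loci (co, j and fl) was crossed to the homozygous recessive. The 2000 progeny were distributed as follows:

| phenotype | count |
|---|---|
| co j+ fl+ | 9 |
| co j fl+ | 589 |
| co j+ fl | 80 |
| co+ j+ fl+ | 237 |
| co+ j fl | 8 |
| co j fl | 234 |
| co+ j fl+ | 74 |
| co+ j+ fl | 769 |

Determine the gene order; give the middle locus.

j

The two most frequent reciprocal classes, co j fl+ and co+ j+ fl, are the parental types, so the F1 was co j fl+ / co+ j+ fl.
The two rarest classes, co j+ fl+ and co+ j fl, are the double crossovers. Comparing them with the parentals, only the j allele has switched, so j is the middle locus and the order is co – j – fl.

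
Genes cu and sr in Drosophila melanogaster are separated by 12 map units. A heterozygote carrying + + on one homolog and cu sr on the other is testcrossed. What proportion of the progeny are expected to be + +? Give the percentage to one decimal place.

44.0%

A map distance of 12 map units corresponds to a recombination frequency of 0.120.
The F1 is + + / cu sr, so + + is a parental gamete class with expected frequency (1 − r)/2 = 0.880/2 = 0.4400.
That is 0.4400 = 44.0% of the progeny.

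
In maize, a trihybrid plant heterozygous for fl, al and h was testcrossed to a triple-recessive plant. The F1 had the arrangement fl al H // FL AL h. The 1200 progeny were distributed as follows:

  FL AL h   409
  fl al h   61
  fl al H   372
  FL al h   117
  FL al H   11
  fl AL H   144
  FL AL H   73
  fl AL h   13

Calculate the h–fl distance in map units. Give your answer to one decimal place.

13.2 map units

The two rarest classes, FL al H and fl AL h, are the double crossovers. Comparing them with the parentals, only the fl allele has switched, so fl is the middle locus and the order is h – fl – al.
Crossovers in the h–fl interval produce the single-crossover classes fl al h and FL AL H (61 + 73 = 134) plus the double crossovers (24).
RF(h–fl) = (134 + 24) / 1200 = 158/1200 = 0.1317 → 13.2 map units.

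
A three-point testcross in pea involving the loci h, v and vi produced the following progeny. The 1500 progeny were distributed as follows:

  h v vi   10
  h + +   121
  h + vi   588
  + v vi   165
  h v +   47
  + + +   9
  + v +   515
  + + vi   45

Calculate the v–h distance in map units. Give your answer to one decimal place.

The two most frequent reciprocal classes, + v + and h + vi, are the parental types, so the F1 was + v + / h + vi.
The two rarest classes, + + + and h v vi, are the double crossovers. Comparing them with the parentals, only the v allele has switched, so v is the middle locus and the order is vi – v – h.
Crossovers in the v–h interval produce the single-crossover classes h v + and + + vi (47 + 45 = 92) plus the double crossovers (19).
RF(v–h) = (92 + 19) / 1500 = 111/1500 = 0.0740 → 7.4 map units.

7.4 map units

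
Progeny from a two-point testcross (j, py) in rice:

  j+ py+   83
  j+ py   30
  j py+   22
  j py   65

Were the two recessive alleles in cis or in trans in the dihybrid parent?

cis

The two most frequent classes are j+ py+ (83) and j py (65); these are the parental (non-recombinant) types.
So the F1 carried j+ py+ on one chromosome and j py on the other — the recessive alleles are on the same chromosome (cis / coupling).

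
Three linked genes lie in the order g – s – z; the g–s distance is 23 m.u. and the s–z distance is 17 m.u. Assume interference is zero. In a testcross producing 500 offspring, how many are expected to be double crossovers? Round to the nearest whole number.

Map distances give recombination frequencies of 0.230 and 0.170 for the two intervals.
With no interference, expected double-crossover frequency = 0.230 × 0.170 = 0.03910.
Expected number = 0.03910 × 500 = 19.55 ≈ 20.

20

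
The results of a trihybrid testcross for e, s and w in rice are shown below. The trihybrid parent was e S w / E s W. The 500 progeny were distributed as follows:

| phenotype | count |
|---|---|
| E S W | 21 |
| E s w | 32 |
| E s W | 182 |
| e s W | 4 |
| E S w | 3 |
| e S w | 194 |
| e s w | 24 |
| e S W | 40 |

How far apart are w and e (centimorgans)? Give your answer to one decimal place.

The two rarest classes, E S w and e s W, are the double crossovers. Comparing them with the parentals, only the e allele has switched, so e is the middle locus and the order is s – e – w.
Crossovers in the e–w interval produce the single-crossover classes e S W and E s w (40 + 32 = 72) plus the double crossovers (7).
RF(e–w) = (72 + 7) / 500 = 79/500 = 0.1580 → 15.8 centimorgans.

15.8 centimorgans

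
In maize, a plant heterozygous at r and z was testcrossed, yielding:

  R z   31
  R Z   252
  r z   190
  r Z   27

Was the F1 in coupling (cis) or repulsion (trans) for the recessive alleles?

cis

The two most frequent classes are R Z (252) and r z (190); these are the parental (non-recombinant) types.
So the F1 carried R Z on one chromosome and r z on the other — the recessive alleles are on the same chromosome (cis / coupling).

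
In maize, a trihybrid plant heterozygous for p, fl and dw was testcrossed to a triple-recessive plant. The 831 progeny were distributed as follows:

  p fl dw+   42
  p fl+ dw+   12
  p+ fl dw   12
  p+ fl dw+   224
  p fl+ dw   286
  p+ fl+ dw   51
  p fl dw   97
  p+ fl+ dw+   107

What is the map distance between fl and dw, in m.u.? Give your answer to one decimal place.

27.4 m.u.

The two most frequent reciprocal classes, p+ fl dw+ and p fl+ dw, are the parental types, so the F1 was p+ fl dw+ / p fl+ dw.
The two rarest classes, p+ fl dw and p fl+ dw+, are the double crossovers. Comparing them with the parentals, only the dw allele has switched, so dw is the middle locus and the order is fl – dw – p.
Crossovers in the fl–dw interval produce the single-crossover classes p+ fl+ dw+ and p fl dw (107 + 97 = 204) plus the double crossovers (24).
RF(fl–dw) = (204 + 24) / 831 = 228/831 = 0.2744 → 27.4 m.u.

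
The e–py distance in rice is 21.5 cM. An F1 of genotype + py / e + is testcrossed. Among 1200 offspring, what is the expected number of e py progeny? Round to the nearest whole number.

129

A map distance of 21.5 cM corresponds to a recombination frequency of 0.215.
The F1 is + py / e +, so e py is a recombinant gamete class with expected frequency r/2 = 0.215/2 = 0.1075.
Expected number = 0.1075 × 1200 = 129.00 ≈ 129.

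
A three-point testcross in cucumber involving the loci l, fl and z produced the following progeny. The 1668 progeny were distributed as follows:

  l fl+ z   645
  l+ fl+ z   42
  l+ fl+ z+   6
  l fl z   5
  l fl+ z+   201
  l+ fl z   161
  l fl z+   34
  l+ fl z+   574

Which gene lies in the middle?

fl

The two most frequent reciprocal classes, l+ fl z+ and l fl+ z, are the parental types, so the F1 was l+ fl z+ / l fl+ z.
The two rarest classes, l+ fl+ z+ and l fl z, are the double crossovers. Comparing them with the parentals, only the fl allele has switched, so fl is the middle locus and the order is l – fl – z.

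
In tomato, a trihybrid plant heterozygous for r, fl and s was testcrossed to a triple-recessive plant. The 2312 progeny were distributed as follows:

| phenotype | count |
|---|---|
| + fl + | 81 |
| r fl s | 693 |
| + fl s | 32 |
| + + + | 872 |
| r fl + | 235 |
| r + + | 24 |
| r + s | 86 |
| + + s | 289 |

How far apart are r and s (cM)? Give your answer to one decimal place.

The two most frequent reciprocal classes, r fl s and + + +, are the parental types, so the F1 was r fl s / + + +.
The two rarest classes, + fl s and r + +, are the double crossovers. Comparing them with the parentals, only the r allele has switched, so r is the middle locus and the order is fl – r – s.
Crossovers in the r–s interval produce the single-crossover classes r fl + and + + s (235 + 289 = 524) plus the double crossovers (56).
RF(r–s) = (524 + 56) / 2312 = 580/2312 = 0.2509 → 25.1 cM.

25.1 cM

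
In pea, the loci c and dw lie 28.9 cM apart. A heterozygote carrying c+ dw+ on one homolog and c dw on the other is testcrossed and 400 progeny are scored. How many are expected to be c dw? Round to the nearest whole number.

142

A map distance of 28.9 cM corresponds to a recombination frequency of 0.289.
The F1 is c+ dw+ / c dw, so c dw is a parental gamete class with expected frequency (1 − r)/2 = 0.711/2 = 0.3555.
Expected number = 0.3555 × 400 = 142.20 ≈ 142.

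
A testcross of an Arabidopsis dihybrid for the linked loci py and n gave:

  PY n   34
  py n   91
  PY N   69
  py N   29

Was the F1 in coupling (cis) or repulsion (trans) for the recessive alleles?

cis

The two most frequent classes are PY N (69) and py n (91); these are the parental (non-recombinant) types.
So the F1 carried PY N on one chromosome and py n on the other — the recessive alleles are on the same chromosome (cis / coupling).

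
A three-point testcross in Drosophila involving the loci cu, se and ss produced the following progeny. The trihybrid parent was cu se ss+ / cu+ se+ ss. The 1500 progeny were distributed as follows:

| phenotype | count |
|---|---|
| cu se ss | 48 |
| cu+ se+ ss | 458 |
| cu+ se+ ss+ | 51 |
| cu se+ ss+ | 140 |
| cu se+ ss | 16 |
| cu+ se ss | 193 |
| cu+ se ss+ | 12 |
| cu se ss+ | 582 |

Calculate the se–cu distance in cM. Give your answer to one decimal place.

24.1 cM

The two rarest classes, cu+ se ss+ and cu se+ ss, are the double crossovers. Comparing them with the parentals, only the cu allele has switched, so cu is the middle locus and the order is se – cu – ss.
Crossovers in the se–cu interval produce the single-crossover classes cu se+ ss+ and cu+ se ss (140 + 193 = 333) plus the double crossovers (28).
RF(se–cu) = (333 + 28) / 1500 = 361/1500 = 0.2407 → 24.1 cM.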